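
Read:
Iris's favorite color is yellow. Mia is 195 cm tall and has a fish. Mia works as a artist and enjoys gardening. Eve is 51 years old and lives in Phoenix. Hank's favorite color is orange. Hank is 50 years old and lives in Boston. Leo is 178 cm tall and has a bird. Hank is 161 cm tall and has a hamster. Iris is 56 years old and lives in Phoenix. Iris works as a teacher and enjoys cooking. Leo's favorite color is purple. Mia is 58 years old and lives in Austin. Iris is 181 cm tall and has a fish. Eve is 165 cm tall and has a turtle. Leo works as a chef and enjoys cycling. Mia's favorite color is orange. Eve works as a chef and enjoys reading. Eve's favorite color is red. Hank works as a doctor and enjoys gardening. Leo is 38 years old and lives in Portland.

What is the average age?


Sum=253, n=5, avg=50.6

50.6


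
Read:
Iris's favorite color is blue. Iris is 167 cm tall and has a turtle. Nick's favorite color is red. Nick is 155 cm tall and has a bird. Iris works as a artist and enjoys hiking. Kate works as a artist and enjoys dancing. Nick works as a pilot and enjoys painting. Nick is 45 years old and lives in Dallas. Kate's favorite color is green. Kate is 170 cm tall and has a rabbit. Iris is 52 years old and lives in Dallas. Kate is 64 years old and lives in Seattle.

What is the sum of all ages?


45+64+52 = 161

161


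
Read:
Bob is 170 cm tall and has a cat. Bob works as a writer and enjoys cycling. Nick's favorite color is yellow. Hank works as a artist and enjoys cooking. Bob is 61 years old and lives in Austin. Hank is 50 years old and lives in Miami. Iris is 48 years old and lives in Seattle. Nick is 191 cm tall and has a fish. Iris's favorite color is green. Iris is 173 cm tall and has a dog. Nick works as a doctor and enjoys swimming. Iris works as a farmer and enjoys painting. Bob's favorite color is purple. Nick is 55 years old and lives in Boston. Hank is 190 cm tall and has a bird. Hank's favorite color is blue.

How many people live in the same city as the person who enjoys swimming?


Person with hobby swimming is Nick, city Boston. Count = 1

1


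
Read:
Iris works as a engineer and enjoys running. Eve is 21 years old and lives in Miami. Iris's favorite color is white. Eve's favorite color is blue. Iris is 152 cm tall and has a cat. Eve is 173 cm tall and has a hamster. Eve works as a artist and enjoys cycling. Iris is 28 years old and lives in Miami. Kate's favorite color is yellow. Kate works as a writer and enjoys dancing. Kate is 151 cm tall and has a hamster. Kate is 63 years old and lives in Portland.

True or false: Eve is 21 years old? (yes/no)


Eve is actually 21. yes

yes


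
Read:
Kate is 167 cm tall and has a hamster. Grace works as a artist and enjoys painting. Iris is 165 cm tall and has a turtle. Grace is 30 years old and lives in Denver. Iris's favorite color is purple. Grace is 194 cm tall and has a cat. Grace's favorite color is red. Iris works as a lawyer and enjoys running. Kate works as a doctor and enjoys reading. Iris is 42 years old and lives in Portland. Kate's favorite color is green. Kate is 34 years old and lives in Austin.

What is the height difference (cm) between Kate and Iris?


|167 - 165| = 2

2


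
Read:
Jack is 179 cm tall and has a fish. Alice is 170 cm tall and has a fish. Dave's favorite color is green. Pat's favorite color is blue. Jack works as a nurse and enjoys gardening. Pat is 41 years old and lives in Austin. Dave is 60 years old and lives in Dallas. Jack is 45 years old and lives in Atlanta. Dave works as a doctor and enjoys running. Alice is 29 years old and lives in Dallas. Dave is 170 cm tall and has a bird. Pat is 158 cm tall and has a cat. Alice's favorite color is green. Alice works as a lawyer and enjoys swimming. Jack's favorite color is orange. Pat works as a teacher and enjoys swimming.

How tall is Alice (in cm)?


Alice is 170 cm tall

170


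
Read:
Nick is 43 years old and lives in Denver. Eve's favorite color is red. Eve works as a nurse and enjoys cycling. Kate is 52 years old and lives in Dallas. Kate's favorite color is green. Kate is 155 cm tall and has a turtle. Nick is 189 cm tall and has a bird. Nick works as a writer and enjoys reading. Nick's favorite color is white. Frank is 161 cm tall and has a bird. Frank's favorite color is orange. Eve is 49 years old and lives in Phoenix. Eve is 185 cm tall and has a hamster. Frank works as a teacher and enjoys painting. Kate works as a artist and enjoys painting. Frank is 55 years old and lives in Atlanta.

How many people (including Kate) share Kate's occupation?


Kate is a artist. Count = 1

1


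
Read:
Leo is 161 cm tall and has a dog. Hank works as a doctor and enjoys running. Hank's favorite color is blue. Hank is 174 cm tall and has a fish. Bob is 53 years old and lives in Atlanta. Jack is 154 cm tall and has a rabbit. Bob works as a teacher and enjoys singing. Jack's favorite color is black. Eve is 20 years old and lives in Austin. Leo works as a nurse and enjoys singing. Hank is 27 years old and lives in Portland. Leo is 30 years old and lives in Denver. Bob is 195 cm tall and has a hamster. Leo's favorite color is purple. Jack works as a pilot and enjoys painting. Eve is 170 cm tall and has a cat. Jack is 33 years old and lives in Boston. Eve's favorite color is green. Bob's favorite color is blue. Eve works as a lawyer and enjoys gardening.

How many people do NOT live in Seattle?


Not in Seattle: 5

5


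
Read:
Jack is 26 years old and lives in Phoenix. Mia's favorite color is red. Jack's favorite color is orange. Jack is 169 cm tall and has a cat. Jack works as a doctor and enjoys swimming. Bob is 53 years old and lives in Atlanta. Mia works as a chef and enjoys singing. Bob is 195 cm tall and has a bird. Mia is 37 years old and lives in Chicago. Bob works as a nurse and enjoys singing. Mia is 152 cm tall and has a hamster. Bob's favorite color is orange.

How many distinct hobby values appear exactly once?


Unique hobby values: 1

1


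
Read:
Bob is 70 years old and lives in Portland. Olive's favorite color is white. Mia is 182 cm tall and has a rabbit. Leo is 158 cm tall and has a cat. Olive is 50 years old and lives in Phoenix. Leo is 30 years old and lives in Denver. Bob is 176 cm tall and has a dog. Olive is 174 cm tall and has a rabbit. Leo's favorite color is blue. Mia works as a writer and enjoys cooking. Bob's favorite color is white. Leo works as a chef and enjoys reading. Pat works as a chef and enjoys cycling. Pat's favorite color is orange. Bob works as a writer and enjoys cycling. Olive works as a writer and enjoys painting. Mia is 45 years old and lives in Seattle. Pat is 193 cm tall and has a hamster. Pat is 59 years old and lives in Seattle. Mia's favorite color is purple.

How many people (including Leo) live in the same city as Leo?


Leo lives in Denver. Count = 1

1


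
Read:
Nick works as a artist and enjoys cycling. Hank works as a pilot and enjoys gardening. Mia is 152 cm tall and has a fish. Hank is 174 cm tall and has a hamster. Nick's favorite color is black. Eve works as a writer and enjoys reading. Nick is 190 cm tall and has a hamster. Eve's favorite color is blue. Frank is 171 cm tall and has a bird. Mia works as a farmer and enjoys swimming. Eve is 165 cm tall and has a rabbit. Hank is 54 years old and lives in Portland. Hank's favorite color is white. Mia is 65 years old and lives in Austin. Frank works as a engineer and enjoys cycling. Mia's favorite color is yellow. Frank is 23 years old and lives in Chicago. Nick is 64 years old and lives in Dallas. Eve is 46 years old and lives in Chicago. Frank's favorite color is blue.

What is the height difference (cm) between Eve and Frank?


|165 - 171| = 6

6


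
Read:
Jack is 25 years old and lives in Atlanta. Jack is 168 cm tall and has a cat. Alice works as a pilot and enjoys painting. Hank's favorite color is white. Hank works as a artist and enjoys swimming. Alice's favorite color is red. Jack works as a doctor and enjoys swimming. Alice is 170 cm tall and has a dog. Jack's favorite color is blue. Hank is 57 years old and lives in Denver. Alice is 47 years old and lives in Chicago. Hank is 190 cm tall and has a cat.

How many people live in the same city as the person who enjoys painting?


Person with hobby painting is Alice, city Chicago. Count = 1

1


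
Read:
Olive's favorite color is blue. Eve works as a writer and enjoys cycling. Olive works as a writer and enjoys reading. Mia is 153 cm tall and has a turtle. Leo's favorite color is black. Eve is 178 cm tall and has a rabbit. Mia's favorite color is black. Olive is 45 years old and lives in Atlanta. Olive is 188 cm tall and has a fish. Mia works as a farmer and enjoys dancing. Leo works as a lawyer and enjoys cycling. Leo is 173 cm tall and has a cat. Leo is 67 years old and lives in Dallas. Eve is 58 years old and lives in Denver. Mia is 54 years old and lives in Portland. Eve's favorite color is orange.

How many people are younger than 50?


Filter: 1

1


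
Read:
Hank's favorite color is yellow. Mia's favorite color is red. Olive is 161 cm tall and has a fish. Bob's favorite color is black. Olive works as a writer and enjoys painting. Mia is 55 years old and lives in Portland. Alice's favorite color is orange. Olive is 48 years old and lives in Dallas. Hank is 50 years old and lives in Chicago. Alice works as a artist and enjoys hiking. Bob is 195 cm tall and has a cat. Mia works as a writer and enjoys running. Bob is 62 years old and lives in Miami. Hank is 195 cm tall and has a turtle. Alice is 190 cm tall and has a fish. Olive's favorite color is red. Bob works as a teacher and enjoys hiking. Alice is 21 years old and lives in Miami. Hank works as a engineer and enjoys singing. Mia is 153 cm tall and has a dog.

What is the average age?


Sum=236, n=5, avg=47.2

47.2


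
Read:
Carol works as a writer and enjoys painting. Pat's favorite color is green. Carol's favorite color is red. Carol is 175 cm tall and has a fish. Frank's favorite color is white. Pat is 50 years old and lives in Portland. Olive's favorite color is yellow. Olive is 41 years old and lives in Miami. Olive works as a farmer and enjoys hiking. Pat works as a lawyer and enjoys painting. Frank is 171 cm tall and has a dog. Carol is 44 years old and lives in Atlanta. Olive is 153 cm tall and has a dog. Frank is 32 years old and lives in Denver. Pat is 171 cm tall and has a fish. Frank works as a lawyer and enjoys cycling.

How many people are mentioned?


People: Frank, Olive, Pat, Carol. Count = 4

4


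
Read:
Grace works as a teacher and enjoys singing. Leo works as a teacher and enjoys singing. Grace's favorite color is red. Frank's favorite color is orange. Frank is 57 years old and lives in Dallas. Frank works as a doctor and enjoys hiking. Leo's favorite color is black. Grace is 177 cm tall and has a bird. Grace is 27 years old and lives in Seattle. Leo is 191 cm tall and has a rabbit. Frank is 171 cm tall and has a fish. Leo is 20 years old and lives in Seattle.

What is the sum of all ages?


27+20+57 = 104

104


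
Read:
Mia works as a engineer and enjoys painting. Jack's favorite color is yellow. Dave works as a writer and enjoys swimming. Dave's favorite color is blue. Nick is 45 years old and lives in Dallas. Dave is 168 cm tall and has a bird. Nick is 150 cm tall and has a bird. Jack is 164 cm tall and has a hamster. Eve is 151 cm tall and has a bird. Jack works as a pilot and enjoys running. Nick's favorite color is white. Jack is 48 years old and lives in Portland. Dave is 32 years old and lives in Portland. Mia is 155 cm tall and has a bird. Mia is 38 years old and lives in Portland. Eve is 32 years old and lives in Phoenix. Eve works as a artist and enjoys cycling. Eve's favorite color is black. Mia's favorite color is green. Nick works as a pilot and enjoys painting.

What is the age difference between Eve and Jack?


|32 - 48| = 16

16


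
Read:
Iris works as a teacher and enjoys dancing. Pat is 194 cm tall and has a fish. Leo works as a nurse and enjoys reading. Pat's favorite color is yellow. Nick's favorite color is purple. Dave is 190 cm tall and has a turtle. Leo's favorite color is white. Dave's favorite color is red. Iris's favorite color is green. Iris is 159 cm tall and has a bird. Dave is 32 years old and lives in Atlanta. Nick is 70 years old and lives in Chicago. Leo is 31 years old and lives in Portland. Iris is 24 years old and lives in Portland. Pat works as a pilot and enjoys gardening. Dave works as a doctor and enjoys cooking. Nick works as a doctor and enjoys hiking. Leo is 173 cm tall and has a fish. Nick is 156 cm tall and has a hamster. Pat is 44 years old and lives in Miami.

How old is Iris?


Iris is 24 years old

24


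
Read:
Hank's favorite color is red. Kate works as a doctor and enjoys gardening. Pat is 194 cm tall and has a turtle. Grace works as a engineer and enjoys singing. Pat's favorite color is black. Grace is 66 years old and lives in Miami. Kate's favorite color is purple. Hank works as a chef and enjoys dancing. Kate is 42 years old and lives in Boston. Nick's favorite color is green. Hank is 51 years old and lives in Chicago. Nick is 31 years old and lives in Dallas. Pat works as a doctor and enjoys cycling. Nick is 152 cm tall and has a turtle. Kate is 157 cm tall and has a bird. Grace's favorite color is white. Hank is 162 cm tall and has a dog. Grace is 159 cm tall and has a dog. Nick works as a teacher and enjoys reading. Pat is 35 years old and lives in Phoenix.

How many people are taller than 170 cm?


Taller than 170: 1

1


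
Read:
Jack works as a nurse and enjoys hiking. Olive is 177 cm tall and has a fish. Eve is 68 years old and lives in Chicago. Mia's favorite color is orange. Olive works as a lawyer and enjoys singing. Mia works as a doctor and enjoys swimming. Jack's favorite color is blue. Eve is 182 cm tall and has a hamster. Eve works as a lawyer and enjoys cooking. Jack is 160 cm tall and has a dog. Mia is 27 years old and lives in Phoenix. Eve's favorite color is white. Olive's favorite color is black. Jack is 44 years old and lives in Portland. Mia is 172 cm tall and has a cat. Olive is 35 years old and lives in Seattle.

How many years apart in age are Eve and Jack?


68 vs 44, diff = 24

24


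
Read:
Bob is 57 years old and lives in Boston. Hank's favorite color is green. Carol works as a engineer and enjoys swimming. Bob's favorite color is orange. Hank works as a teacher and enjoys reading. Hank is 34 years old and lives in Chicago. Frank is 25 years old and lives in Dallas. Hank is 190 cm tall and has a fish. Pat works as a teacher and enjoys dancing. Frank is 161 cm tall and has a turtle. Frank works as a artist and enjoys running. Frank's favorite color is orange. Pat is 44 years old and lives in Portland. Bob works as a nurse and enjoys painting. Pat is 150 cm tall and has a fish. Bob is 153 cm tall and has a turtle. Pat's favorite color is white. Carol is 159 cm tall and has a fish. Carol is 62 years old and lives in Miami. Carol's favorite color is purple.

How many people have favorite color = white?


Count: 1

1


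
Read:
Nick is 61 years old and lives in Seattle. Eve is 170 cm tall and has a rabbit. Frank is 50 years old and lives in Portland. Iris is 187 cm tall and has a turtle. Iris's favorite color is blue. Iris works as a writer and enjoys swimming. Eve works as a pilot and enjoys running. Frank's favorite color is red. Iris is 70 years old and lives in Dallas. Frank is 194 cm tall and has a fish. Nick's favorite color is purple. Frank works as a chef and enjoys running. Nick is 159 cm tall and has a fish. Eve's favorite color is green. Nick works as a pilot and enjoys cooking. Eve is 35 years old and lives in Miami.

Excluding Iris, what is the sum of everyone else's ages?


Sum (excluding Iris): 146

146


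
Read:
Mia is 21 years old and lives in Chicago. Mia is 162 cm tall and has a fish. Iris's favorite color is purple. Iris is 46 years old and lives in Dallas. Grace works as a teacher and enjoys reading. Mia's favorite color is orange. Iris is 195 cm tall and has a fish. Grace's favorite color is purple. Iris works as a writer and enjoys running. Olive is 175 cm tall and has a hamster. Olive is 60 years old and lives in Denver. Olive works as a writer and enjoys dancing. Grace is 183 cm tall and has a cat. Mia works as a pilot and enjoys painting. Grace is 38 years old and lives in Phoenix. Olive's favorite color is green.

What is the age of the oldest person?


Oldest: Olive at 60

60


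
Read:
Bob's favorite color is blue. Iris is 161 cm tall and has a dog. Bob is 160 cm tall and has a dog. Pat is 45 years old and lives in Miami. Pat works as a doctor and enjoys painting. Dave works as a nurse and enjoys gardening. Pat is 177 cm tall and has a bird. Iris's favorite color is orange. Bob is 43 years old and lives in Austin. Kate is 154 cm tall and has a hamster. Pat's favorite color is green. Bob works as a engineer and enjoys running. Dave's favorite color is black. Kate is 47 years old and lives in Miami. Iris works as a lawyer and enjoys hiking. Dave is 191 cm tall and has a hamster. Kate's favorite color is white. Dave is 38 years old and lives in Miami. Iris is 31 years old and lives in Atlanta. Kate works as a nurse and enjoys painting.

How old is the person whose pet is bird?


Person with pet=bird is Pat, age 45

45


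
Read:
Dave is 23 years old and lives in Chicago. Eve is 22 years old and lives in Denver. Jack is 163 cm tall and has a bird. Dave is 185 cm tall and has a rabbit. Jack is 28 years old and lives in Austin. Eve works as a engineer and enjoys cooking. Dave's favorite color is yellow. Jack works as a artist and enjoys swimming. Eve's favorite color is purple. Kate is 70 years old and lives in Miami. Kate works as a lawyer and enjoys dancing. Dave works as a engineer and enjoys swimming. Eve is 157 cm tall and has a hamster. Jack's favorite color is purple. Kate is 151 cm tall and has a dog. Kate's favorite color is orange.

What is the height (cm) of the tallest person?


Tallest: Dave at 185 cm

185


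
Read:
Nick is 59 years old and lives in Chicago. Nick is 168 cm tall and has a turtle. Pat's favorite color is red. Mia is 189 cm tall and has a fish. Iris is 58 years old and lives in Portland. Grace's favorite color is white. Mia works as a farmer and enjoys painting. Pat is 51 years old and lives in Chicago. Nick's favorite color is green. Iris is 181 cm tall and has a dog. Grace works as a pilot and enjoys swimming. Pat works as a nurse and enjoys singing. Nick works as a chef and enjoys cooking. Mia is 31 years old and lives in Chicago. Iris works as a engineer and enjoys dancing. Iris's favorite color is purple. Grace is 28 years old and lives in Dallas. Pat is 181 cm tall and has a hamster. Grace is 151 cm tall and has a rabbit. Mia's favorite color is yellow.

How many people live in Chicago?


Count in Chicago: 3

3


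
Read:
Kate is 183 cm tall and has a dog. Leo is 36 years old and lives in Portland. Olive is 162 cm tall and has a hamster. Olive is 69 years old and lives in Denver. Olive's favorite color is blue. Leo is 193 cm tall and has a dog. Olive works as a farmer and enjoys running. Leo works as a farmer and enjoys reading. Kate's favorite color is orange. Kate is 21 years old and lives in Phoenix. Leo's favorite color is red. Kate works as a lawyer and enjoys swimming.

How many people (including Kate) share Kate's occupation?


Kate is a lawyer. Count = 1

1


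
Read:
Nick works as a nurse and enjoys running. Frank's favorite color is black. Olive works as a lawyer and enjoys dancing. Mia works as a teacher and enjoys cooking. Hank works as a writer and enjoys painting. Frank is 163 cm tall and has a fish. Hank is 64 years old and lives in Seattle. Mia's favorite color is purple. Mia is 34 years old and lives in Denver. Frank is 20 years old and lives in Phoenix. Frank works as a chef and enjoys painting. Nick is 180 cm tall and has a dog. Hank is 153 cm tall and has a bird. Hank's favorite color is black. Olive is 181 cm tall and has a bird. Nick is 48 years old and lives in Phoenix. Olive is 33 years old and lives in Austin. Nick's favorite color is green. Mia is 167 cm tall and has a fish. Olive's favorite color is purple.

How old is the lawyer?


The lawyer is Olive, age 33

33


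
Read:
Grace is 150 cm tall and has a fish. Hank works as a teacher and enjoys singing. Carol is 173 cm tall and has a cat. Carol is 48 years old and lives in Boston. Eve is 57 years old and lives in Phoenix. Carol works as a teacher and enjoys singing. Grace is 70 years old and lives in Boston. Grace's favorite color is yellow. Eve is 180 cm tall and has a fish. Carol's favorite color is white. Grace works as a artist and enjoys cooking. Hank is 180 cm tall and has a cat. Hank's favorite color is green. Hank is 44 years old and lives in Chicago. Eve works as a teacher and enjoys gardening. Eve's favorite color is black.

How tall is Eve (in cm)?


Eve is 180 cm tall

180


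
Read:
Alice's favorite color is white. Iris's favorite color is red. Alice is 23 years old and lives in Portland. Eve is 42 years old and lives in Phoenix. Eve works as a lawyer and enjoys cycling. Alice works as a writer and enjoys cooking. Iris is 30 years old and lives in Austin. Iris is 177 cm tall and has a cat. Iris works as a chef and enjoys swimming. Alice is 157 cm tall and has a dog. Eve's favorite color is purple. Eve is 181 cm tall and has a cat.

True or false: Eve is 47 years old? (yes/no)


Eve is actually 42. no

no


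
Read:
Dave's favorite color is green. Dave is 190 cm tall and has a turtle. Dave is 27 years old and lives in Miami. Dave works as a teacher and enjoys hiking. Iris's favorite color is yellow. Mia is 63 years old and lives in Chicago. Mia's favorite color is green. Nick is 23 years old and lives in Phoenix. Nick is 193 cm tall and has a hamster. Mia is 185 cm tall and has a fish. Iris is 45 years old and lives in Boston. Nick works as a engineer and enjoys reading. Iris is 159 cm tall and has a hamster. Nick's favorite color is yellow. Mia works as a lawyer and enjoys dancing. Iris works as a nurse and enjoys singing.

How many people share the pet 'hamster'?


Count: 2

2


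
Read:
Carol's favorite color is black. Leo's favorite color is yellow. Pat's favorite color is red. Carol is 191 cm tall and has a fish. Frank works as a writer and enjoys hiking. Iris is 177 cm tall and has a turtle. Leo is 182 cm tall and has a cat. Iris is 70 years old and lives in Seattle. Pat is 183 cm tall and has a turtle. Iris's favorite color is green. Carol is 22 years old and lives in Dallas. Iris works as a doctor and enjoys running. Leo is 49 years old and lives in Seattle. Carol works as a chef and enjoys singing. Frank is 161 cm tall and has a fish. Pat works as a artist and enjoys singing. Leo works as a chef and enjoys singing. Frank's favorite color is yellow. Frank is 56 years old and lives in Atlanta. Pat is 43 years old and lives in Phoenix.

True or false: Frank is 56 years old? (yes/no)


Frank is actually 56. yes

yes


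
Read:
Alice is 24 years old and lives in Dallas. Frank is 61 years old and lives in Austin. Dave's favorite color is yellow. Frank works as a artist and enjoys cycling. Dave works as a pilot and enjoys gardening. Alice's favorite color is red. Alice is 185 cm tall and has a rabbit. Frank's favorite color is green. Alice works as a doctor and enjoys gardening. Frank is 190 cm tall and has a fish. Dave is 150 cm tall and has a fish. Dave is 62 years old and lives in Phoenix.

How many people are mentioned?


People: Frank, Dave, Alice. Count = 3

3


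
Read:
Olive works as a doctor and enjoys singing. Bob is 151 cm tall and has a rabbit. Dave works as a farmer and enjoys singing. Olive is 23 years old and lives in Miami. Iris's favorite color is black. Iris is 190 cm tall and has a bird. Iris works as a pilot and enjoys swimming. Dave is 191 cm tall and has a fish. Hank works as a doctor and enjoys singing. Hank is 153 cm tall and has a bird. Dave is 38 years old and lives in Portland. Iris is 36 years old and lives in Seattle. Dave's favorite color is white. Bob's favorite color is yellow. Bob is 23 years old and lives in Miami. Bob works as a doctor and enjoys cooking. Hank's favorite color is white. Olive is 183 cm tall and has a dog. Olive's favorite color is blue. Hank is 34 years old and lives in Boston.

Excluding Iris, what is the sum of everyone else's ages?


Sum (excluding Iris): 118

118


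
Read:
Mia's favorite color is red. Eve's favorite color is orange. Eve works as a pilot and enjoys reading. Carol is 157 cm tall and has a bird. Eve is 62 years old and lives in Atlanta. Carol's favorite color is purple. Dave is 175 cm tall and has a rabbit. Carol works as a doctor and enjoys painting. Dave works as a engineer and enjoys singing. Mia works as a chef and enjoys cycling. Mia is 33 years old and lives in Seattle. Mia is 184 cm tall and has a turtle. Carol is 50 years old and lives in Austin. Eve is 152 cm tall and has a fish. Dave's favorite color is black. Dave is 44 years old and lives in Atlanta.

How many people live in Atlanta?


Count in Atlanta: 2

2


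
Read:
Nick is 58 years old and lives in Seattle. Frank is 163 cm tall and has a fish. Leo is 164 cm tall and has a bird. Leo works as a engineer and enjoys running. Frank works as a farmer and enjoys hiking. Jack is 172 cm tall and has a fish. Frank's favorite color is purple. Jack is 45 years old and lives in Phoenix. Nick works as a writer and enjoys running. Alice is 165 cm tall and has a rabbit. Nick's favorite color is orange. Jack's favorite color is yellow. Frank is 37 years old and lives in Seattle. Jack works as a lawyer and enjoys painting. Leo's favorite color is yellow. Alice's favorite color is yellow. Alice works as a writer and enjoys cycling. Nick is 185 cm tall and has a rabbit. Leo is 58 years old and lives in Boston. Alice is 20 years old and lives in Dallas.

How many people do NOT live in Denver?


Not in Denver: 5

5


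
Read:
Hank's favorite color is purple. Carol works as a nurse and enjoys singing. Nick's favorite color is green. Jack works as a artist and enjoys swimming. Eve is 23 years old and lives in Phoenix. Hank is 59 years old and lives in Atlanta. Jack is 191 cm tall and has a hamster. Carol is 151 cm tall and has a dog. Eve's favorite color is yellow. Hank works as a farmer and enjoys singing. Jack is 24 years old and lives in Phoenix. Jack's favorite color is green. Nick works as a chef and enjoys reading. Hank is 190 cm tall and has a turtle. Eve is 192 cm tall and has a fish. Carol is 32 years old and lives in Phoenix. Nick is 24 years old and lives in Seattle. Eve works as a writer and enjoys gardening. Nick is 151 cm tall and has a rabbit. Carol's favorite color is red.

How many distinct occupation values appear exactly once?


Unique occupation values: 5

5


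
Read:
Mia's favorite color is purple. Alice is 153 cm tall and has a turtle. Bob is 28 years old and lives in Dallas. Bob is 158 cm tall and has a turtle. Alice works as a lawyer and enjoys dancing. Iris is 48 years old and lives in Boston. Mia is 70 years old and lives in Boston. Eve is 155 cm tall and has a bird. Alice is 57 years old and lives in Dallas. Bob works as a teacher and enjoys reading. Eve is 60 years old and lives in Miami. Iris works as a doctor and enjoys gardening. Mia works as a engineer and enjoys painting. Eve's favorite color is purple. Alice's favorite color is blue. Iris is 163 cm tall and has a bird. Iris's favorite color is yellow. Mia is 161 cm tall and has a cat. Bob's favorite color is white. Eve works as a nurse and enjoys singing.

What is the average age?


Sum=263, n=5, avg=52.6

52.6


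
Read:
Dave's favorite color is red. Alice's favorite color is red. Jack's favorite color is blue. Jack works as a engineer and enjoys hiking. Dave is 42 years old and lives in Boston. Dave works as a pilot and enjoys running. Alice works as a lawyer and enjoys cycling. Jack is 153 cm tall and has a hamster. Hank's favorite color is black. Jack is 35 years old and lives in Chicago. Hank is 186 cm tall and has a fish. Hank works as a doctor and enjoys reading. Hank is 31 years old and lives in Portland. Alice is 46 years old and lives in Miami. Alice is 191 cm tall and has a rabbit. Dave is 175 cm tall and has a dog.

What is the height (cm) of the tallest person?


Tallest: Alice at 191 cm

191


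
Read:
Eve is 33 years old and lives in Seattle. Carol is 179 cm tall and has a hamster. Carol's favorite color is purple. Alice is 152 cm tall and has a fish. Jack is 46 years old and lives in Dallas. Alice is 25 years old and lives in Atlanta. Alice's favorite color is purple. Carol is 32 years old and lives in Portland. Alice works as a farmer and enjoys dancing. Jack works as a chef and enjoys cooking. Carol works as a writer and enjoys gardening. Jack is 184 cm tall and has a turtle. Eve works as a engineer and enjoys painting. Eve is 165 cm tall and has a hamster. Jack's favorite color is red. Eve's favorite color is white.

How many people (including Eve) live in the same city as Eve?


Eve lives in Seattle. Count = 1

1


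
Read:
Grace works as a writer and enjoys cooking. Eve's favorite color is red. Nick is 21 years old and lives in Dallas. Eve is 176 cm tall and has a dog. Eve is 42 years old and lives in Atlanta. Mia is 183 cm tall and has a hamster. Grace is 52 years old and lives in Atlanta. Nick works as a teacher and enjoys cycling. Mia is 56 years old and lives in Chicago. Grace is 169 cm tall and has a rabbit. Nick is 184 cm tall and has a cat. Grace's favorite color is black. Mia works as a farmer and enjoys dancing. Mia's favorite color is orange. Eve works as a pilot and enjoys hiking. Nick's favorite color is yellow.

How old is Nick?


Nick is 21 years old

21


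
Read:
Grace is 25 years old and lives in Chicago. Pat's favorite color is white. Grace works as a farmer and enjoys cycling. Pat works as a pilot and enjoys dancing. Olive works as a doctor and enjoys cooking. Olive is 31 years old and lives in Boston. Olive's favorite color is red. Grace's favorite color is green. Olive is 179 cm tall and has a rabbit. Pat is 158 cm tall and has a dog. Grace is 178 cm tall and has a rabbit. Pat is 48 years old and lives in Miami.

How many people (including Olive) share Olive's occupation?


Olive is a doctor. Count = 1

1


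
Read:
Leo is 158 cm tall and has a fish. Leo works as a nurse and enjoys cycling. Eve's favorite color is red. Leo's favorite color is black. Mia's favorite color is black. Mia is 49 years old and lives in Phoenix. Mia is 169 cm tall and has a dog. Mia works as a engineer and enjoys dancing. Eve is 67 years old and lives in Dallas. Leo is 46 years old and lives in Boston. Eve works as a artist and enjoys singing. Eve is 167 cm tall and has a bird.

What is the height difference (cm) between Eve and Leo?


|167 - 158| = 9

9


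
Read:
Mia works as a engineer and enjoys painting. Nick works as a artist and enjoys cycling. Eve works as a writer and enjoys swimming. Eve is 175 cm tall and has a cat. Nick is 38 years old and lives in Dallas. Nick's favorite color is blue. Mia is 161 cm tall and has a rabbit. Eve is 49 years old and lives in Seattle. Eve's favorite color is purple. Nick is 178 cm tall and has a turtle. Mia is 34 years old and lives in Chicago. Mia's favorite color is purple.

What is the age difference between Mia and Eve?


|34 - 49| = 15

15


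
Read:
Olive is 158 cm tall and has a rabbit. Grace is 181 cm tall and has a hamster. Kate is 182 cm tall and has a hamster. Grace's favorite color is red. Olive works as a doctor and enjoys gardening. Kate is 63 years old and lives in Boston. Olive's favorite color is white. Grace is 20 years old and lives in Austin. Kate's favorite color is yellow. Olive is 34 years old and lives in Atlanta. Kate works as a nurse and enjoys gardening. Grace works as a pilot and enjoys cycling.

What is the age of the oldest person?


Oldest: Kate at 63

63


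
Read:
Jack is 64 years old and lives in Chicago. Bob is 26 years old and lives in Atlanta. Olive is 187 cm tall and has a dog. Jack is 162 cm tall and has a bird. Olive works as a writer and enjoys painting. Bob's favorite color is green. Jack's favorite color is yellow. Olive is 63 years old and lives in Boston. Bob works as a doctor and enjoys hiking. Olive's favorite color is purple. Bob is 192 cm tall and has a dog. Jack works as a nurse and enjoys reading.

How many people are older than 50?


Filter: 2

2


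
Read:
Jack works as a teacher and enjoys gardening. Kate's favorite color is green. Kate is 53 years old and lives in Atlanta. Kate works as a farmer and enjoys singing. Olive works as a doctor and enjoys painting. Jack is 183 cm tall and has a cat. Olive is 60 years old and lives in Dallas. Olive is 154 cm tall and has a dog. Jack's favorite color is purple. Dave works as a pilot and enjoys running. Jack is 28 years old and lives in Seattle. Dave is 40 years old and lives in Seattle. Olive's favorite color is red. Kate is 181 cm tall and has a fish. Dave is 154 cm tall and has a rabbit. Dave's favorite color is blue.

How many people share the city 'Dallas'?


Count: 1

1


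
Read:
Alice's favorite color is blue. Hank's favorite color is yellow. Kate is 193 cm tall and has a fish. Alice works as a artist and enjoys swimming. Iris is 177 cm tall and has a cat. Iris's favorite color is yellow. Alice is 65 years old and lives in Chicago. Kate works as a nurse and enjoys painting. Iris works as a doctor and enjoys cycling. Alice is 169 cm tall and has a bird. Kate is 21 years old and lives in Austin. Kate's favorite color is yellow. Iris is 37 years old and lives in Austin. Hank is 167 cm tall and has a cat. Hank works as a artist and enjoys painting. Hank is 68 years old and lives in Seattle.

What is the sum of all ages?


68+37+65+21 = 191

191


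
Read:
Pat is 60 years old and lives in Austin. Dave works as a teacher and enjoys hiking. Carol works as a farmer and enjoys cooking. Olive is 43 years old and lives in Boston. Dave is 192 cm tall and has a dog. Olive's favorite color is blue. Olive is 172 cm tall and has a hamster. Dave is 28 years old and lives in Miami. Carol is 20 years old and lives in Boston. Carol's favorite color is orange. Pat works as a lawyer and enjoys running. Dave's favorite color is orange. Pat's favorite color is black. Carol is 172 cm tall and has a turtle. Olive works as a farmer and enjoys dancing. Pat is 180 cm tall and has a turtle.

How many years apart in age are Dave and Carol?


28 vs 20, diff = 8

8


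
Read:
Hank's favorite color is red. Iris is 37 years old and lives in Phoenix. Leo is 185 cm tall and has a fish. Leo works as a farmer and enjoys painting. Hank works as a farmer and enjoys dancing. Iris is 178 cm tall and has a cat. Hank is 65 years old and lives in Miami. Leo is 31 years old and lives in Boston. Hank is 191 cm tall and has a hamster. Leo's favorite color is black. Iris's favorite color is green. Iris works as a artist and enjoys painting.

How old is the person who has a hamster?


Person with hamster is Hank, age 65

65


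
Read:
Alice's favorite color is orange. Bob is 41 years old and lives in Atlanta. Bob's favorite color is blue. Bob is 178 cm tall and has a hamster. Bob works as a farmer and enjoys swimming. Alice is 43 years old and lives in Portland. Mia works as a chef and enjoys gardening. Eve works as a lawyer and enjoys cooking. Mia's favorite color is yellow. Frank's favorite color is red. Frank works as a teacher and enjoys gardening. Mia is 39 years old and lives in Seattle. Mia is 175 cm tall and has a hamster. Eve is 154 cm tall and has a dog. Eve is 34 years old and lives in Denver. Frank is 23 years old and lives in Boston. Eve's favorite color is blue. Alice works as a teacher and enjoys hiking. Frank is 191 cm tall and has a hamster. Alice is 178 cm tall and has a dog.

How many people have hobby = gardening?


Count: 2

2


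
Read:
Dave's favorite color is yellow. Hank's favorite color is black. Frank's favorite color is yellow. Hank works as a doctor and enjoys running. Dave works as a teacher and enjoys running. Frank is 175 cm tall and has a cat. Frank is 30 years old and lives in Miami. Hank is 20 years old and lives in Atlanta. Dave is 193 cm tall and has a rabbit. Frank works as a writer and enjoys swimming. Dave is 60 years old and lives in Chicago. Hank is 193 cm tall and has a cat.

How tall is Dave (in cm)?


Dave is 193 cm tall

193


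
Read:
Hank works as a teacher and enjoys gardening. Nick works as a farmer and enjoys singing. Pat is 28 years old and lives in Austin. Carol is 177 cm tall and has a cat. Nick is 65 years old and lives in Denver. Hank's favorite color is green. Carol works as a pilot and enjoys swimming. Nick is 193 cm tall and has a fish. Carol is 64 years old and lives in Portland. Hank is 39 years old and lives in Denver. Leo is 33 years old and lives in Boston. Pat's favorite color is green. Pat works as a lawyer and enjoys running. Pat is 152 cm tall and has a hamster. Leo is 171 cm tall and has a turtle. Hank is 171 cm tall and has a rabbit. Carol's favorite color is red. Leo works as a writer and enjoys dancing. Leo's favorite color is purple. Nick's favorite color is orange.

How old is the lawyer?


The lawyer is Pat, age 28

28


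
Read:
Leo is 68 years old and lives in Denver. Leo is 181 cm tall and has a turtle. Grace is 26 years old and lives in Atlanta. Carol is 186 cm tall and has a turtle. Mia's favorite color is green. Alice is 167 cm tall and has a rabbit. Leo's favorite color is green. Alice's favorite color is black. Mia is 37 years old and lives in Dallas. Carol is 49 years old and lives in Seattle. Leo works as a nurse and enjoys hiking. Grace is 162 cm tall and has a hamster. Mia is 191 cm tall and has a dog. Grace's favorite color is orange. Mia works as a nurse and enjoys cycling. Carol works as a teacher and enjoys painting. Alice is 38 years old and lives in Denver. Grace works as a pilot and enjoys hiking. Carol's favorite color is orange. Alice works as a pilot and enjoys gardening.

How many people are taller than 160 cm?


Taller than 160: 5

5


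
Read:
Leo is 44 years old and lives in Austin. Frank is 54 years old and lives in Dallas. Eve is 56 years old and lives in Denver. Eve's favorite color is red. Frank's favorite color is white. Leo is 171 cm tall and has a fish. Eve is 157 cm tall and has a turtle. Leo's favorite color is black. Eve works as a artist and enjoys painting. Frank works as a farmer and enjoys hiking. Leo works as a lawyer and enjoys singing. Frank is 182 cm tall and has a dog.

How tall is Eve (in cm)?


Eve is 157 cm tall

157


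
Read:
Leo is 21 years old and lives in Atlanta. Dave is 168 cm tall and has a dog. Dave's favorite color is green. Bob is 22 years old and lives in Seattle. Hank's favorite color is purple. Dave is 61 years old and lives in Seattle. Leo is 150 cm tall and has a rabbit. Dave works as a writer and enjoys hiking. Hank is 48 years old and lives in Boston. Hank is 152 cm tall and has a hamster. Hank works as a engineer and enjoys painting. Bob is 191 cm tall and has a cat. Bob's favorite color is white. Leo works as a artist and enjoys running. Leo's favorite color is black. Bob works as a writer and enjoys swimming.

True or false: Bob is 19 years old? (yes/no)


Bob is actually 22. no

no


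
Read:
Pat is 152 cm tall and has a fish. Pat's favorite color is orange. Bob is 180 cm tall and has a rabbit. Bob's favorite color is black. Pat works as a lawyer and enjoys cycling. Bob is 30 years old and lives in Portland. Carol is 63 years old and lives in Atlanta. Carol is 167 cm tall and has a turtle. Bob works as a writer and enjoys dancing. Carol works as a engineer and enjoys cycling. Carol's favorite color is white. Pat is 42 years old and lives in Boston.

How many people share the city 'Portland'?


Count: 1

1


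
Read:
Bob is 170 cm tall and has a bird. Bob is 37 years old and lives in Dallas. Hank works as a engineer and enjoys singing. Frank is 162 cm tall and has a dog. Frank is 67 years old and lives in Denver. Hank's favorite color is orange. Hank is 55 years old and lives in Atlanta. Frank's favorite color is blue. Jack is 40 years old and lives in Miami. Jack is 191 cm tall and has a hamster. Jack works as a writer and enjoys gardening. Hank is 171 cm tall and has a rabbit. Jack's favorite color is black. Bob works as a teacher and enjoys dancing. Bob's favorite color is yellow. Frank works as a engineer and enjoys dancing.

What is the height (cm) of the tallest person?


Tallest: Jack at 191 cm

191
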